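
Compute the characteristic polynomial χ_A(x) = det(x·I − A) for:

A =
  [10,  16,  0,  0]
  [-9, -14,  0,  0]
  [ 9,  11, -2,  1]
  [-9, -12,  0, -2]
x^4 + 8*x^3 + 24*x^2 + 32*x + 16

Expanding det(x·I − A) (e.g. by cofactor expansion or by noting that A is similar to its Jordan form J, which has the same characteristic polynomial as A) gives
  χ_A(x) = x^4 + 8*x^3 + 24*x^2 + 32*x + 16
which factors as (x + 2)^4. The eigenvalues (with algebraic multiplicities) are λ = -2 with multiplicity 4.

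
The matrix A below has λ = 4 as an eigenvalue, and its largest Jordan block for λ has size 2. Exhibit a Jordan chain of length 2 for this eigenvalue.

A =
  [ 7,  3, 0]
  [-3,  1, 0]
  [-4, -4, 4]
A Jordan chain for λ = 4 of length 2:
v_1 = (3, -3, -4)ᵀ
v_2 = (1, 0, 0)ᵀ

Let N = A − (4)·I. We want v_2 with N^2 v_2 = 0 but N^1 v_2 ≠ 0; then v_{j-1} := N · v_j for j = 2, …, 2.

Pick v_2 = (1, 0, 0)ᵀ.
Then v_1 = N · v_2 = (3, -3, -4)ᵀ.

Sanity check: (A − (4)·I) v_1 = (0, 0, 0)ᵀ = 0. ✓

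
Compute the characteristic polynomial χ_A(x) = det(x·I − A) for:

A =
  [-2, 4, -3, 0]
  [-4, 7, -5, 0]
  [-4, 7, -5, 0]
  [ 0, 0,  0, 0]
x^4

Expanding det(x·I − A) (e.g. by cofactor expansion or by noting that A is similar to its Jordan form J, which has the same characteristic polynomial as A) gives
  χ_A(x) = x^4
which factors as x^4. The eigenvalues (with algebraic multiplicities) are λ = 0 with multiplicity 4.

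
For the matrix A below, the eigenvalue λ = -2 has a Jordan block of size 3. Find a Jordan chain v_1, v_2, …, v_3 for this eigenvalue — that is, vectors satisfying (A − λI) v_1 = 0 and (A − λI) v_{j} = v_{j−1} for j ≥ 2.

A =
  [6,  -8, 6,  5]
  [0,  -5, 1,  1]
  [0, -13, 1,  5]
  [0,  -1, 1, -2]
A Jordan chain for λ = -2 of length 3:
v_1 = (5, -5, -5, -10)ᵀ
v_2 = (8, -3, -13, -1)ᵀ
v_3 = (2, 1, 0, 0)ᵀ

Let N = A − (-2)·I. We want v_3 with N^3 v_3 = 0 but N^2 v_3 ≠ 0; then v_{j-1} := N · v_j for j = 3, …, 2.

Pick v_3 = (2, 1, 0, 0)ᵀ.
Then v_2 = N · v_3 = (8, -3, -13, -1)ᵀ.
Then v_1 = N · v_2 = (5, -5, -5, -10)ᵀ.

Sanity check: (A − (-2)·I) v_1 = (0, 0, 0, 0)ᵀ = 0. ✓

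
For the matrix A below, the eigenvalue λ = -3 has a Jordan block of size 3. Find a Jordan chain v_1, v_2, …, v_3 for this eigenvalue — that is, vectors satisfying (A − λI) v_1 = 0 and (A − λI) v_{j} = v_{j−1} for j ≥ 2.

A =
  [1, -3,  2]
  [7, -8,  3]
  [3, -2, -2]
A Jordan chain for λ = -3 of length 3:
v_1 = (1, 2, 1)ᵀ
v_2 = (4, 7, 3)ᵀ
v_3 = (1, 0, 0)ᵀ

Let N = A − (-3)·I. We want v_3 with N^3 v_3 = 0 but N^2 v_3 ≠ 0; then v_{j-1} := N · v_j for j = 3, …, 2.

Pick v_3 = (1, 0, 0)ᵀ.
Then v_2 = N · v_3 = (4, 7, 3)ᵀ.
Then v_1 = N · v_2 = (1, 2, 1)ᵀ.

Sanity check: (A − (-3)·I) v_1 = (0, 0, 0)ᵀ = 0. ✓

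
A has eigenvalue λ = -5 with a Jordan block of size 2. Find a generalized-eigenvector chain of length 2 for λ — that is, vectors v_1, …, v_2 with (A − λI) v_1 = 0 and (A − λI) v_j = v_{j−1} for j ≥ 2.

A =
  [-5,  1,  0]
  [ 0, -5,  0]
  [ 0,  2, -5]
A Jordan chain for λ = -5 of length 2:
v_1 = (1, 0, 2)ᵀ
v_2 = (0, 1, 0)ᵀ

Let N = A − (-5)·I. We want v_2 with N^2 v_2 = 0 but N^1 v_2 ≠ 0; then v_{j-1} := N · v_j for j = 2, …, 2.

Pick v_2 = (0, 1, 0)ᵀ.
Then v_1 = N · v_2 = (1, 0, 2)ᵀ.

Sanity check: (A − (-5)·I) v_1 = (0, 0, 0)ᵀ = 0. ✓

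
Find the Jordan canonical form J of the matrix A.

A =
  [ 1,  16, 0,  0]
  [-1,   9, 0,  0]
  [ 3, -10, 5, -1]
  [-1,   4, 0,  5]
J_3(5) ⊕ J_1(5)

The characteristic polynomial is
  det(x·I − A) = x^4 - 20*x^3 + 150*x^2 - 500*x + 625 = (x - 5)^4

Eigenvalues and multiplicities (the geometric multiplicity of λ is n − rank(A − λI), which equals the number of Jordan blocks for λ):
  λ = 5: algebraic multiplicity = 4, geometric multiplicity = 2

Determining the block sizes for each eigenvalue:
  λ = 5: with am = 4 and gm = 2, the partition is not yet determined (e.g. several partitions of 4 into 2 parts exist). Let N = A − (5)·I. Computing rank(N^1) = 2, rank(N^2) = 1, rank(N^3) = 0; the number of blocks of size ≥ j is rank(N^{j−1}) − rank(N^j), giving [2, 1, 1]. So we have 1 block(s) of size 3, 1 block(s) of size 1 → block sizes [3, 1]

Assembling the blocks gives a Jordan form
J =
  [5, 1, 0, 0]
  [0, 5, 1, 0]
  [0, 0, 5, 0]
  [0, 0, 0, 5]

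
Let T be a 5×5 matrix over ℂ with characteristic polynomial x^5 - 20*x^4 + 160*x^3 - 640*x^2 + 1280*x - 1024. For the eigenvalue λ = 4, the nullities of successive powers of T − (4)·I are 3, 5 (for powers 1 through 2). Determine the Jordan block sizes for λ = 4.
Block sizes for λ = 4: [2, 2, 1]

From the dimensions of kernels of powers, the number of Jordan blocks of size at least j is d_j − d_{j−1} where d_j = dim ker(N^j) (with d_0 = 0). Computing the differences gives [3, 2].
The number of blocks of size exactly k is (#blocks of size ≥ k) − (#blocks of size ≥ k + 1), so the partition is: 1 block(s) of size 1, 2 block(s) of size 2.
In nonincreasing order the block sizes are [2, 2, 1].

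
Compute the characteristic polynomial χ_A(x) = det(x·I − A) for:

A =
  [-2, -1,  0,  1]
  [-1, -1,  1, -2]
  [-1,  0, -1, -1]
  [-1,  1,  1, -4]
x^4 + 8*x^3 + 24*x^2 + 32*x + 16

Expanding det(x·I − A) (e.g. by cofactor expansion or by noting that A is similar to its Jordan form J, which has the same characteristic polynomial as A) gives
  χ_A(x) = x^4 + 8*x^3 + 24*x^2 + 32*x + 16
which factors as (x + 2)^4. The eigenvalues (with algebraic multiplicities) are λ = -2 with multiplicity 4.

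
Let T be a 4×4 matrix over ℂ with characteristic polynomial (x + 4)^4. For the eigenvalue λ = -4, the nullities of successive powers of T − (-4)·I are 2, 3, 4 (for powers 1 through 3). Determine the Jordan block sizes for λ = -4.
Block sizes for λ = -4: [3, 1]

From the dimensions of kernels of powers, the number of Jordan blocks of size at least j is d_j − d_{j−1} where d_j = dim ker(N^j) (with d_0 = 0). Computing the differences gives [2, 1, 1].
The number of blocks of size exactly k is (#blocks of size ≥ k) − (#blocks of size ≥ k + 1), so the partition is: 1 block(s) of size 1, 1 block(s) of size 3.
In nonincreasing order the block sizes are [3, 1].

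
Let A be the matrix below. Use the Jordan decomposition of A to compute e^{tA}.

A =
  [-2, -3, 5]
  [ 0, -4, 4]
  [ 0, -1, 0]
e^{tA} =
  [exp(-2*t), t^2*exp(-2*t)/2 - 3*t*exp(-2*t), -t^2*exp(-2*t) + 5*t*exp(-2*t)]
  [0, -2*t*exp(-2*t) + exp(-2*t), 4*t*exp(-2*t)]
  [0, -t*exp(-2*t), 2*t*exp(-2*t) + exp(-2*t)]

Strategy: write A = P · J · P⁻¹ where J is a Jordan canonical form, so e^{tA} = P · e^{tJ} · P⁻¹, and e^{tJ} can be computed block-by-block.

A has Jordan form
J =
  [-2,  1,  0]
  [ 0, -2,  1]
  [ 0,  0, -2]
(up to reordering of blocks).

Per-block formulas:
  For a 3×3 Jordan block J_3(-2): exp(t · J_3(-2)) = e^(-2t)·(I + t·N + (t^2/2)·N^2), where N is the 3×3 nilpotent shift.

After assembling e^{tJ} and conjugating by P, we get:

e^{tA} =
  [exp(-2*t), t^2*exp(-2*t)/2 - 3*t*exp(-2*t), -t^2*exp(-2*t) + 5*t*exp(-2*t)]
  [0, -2*t*exp(-2*t) + exp(-2*t), 4*t*exp(-2*t)]
  [0, -t*exp(-2*t), 2*t*exp(-2*t) + exp(-2*t)]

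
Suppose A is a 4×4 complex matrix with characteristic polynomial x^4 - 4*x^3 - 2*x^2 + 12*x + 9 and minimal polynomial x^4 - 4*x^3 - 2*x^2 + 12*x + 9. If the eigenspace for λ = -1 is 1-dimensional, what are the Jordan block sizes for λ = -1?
Block sizes for λ = -1: [2]

Step 1 — from the characteristic polynomial, algebraic multiplicity of λ = -1 is 2. From dim ker(A − (-1)·I) = 1, there are exactly 1 Jordan blocks for λ = -1.
Step 2 — from the minimal polynomial, the factor (x + 1)^2 tells us the largest block for λ = -1 has size 2.
Step 3 — with total size 2, 1 blocks, and largest block 2, the block sizes (in nonincreasing order) are [2].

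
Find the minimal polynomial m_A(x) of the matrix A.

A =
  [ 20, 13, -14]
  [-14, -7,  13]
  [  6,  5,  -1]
x^3 - 12*x^2 + 48*x - 64

The characteristic polynomial is χ_A(x) = (x - 4)^3, so the eigenvalues are known. The minimal polynomial is
  m_A(x) = Π_λ (x − λ)^{k_λ}
where k_λ is the size of the *largest* Jordan block for λ (equivalently, the smallest k with (A − λI)^k v = 0 for every generalised eigenvector v of λ).

  λ = 4: largest Jordan block has size 3, contributing (x − 4)^3

So m_A(x) = (x - 4)^3 = x^3 - 12*x^2 + 48*x - 64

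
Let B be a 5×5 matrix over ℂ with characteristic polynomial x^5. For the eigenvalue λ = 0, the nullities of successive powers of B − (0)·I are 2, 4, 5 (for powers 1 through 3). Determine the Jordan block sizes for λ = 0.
Block sizes for λ = 0: [3, 2]

From the dimensions of kernels of powers, the number of Jordan blocks of size at least j is d_j − d_{j−1} where d_j = dim ker(N^j) (with d_0 = 0). Computing the differences gives [2, 2, 1].
The number of blocks of size exactly k is (#blocks of size ≥ k) − (#blocks of size ≥ k + 1), so the partition is: 1 block(s) of size 2, 1 block(s) of size 3.
In nonincreasing order the block sizes are [3, 2].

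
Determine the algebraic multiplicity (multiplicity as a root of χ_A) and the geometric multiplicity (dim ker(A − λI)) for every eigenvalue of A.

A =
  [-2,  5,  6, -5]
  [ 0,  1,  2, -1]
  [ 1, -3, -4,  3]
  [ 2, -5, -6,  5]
λ = 0: alg = 4, geom = 2

Step 1 — factor the characteristic polynomial to read off the algebraic multiplicities:
  χ_A(x) = x^4

Step 2 — compute geometric multiplicities via the rank-nullity identity g(λ) = n − rank(A − λI):
  rank(A − (0)·I) = 2, so dim ker(A − (0)·I) = n − 2 = 2

Summary:
  λ = 0: algebraic multiplicity = 4, geometric multiplicity = 2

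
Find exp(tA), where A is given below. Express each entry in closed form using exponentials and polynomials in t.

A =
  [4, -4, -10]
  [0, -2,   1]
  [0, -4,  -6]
e^{tA} =
  [exp(4*t), -4*t*exp(-4*t), -2*t*exp(-4*t) - exp(4*t) + exp(-4*t)]
  [0, 2*t*exp(-4*t) + exp(-4*t), t*exp(-4*t)]
  [0, -4*t*exp(-4*t), -2*t*exp(-4*t) + exp(-4*t)]

Strategy: write A = P · J · P⁻¹ where J is a Jordan canonical form, so e^{tA} = P · e^{tJ} · P⁻¹, and e^{tJ} can be computed block-by-block.

A has Jordan form
J =
  [-4,  1, 0]
  [ 0, -4, 0]
  [ 0,  0, 4]
(up to reordering of blocks).

Per-block formulas:
  For a 1×1 block at λ = 4: exp(t · [4]) = [e^(4t)].
  For a 2×2 Jordan block J_2(-4): exp(t · J_2(-4)) = e^(-4t)·(I + t·N), where N is the 2×2 nilpotent shift.

After assembling e^{tJ} and conjugating by P, we get:

e^{tA} =
  [exp(4*t), -4*t*exp(-4*t), -2*t*exp(-4*t) - exp(4*t) + exp(-4*t)]
  [0, 2*t*exp(-4*t) + exp(-4*t), t*exp(-4*t)]
  [0, -4*t*exp(-4*t), -2*t*exp(-4*t) + exp(-4*t)]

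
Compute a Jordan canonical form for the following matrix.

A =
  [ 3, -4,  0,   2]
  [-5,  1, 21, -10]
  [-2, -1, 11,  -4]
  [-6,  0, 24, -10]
J_1(-1) ⊕ J_2(2) ⊕ J_1(2)

The characteristic polynomial is
  det(x·I − A) = x^4 - 5*x^3 + 6*x^2 + 4*x - 8 = (x - 2)^3*(x + 1)

Eigenvalues and multiplicities (the geometric multiplicity of λ is n − rank(A − λI), which equals the number of Jordan blocks for λ):
  λ = -1: algebraic multiplicity = 1, geometric multiplicity = 1
  λ = 2: algebraic multiplicity = 3, geometric multiplicity = 2

Determining the block sizes for each eigenvalue:
  λ = -1: one block (gm = 1), so the single block has size am = 1 → block sizes [1]
  λ = 2: 2 blocks summing to 3 forces exactly one block of size 2 and the rest size 1 → block sizes [2, 1]

Assembling the blocks gives a Jordan form
J =
  [-1, 0, 0, 0]
  [ 0, 2, 1, 0]
  [ 0, 0, 2, 0]
  [ 0, 0, 0, 2]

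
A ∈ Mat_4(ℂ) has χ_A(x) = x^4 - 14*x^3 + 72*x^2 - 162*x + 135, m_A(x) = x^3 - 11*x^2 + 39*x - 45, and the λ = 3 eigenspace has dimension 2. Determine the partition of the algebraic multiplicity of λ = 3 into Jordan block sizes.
Block sizes for λ = 3: [2, 1]

Step 1 — from the characteristic polynomial, algebraic multiplicity of λ = 3 is 3. From dim ker(A − (3)·I) = 2, there are exactly 2 Jordan blocks for λ = 3.
Step 2 — from the minimal polynomial, the factor (x − 3)^2 tells us the largest block for λ = 3 has size 2.
Step 3 — with total size 3, 2 blocks, and largest block 2, the block sizes (in nonincreasing order) are [2, 1].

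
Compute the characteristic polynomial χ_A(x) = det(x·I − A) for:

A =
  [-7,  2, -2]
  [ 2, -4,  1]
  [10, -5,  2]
x^3 + 9*x^2 + 27*x + 27

Expanding det(x·I − A) (e.g. by cofactor expansion or by noting that A is similar to its Jordan form J, which has the same characteristic polynomial as A) gives
  χ_A(x) = x^3 + 9*x^2 + 27*x + 27
which factors as (x + 3)^3. The eigenvalues (with algebraic multiplicities) are λ = -3 with multiplicity 3.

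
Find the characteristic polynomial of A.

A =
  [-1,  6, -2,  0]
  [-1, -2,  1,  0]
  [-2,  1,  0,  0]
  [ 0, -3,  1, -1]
x^4 + 4*x^3 + 6*x^2 + 4*x + 1

Expanding det(x·I − A) (e.g. by cofactor expansion or by noting that A is similar to its Jordan form J, which has the same characteristic polynomial as A) gives
  χ_A(x) = x^4 + 4*x^3 + 6*x^2 + 4*x + 1
which factors as (x + 1)^4. The eigenvalues (with algebraic multiplicities) are λ = -1 with multiplicity 4.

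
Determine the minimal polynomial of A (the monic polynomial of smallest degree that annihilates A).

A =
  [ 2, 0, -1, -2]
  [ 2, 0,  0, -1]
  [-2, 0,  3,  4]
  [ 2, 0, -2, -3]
x^2 - x

The characteristic polynomial is χ_A(x) = x^2*(x - 1)^2, so the eigenvalues are known. The minimal polynomial is
  m_A(x) = Π_λ (x − λ)^{k_λ}
where k_λ is the size of the *largest* Jordan block for λ (equivalently, the smallest k with (A − λI)^k v = 0 for every generalised eigenvector v of λ).

  λ = 0: largest Jordan block has size 1, contributing (x − 0)
  λ = 1: largest Jordan block has size 1, contributing (x − 1)

So m_A(x) = x*(x - 1) = x^2 - x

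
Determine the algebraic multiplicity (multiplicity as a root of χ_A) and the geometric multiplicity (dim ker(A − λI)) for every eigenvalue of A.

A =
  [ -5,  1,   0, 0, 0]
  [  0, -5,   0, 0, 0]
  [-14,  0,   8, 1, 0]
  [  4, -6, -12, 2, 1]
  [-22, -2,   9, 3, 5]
λ = -5: alg = 2, geom = 1; λ = 5: alg = 3, geom = 1

Step 1 — factor the characteristic polynomial to read off the algebraic multiplicities:
  χ_A(x) = (x - 5)^3*(x + 5)^2

Step 2 — compute geometric multiplicities via the rank-nullity identity g(λ) = n − rank(A − λI):
  rank(A − (-5)·I) = 4, so dim ker(A − (-5)·I) = n − 4 = 1
  rank(A − (5)·I) = 4, so dim ker(A − (5)·I) = n − 4 = 1

Summary:
  λ = -5: algebraic multiplicity = 2, geometric multiplicity = 1
  λ = 5: algebraic multiplicity = 3, geometric multiplicity = 1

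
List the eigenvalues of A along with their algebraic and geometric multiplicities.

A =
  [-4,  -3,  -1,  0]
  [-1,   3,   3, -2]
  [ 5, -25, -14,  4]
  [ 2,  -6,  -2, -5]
λ = -5: alg = 4, geom = 2

Step 1 — factor the characteristic polynomial to read off the algebraic multiplicities:
  χ_A(x) = (x + 5)^4

Step 2 — compute geometric multiplicities via the rank-nullity identity g(λ) = n − rank(A − λI):
  rank(A − (-5)·I) = 2, so dim ker(A − (-5)·I) = n − 2 = 2

Summary:
  λ = -5: algebraic multiplicity = 4, geometric multiplicity = 2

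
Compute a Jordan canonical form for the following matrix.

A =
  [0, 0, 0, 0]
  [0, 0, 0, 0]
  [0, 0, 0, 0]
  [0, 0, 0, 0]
J_1(0) ⊕ J_1(0) ⊕ J_1(0) ⊕ J_1(0)

The characteristic polynomial is
  det(x·I − A) = x^4

Eigenvalues and multiplicities (the geometric multiplicity of λ is n − rank(A − λI), which equals the number of Jordan blocks for λ):
  λ = 0: algebraic multiplicity = 4, geometric multiplicity = 4

Determining the block sizes for each eigenvalue:
  λ = 0: gm = am = 4, so every block has size 1 → block sizes [1, 1, 1, 1]

Assembling the blocks gives a Jordan form
J =
  [0, 0, 0, 0]
  [0, 0, 0, 0]
  [0, 0, 0, 0]
  [0, 0, 0, 0]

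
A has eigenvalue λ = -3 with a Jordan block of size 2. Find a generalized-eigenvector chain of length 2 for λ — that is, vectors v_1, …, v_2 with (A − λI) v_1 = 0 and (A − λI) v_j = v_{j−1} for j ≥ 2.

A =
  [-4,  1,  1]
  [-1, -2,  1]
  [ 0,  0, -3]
A Jordan chain for λ = -3 of length 2:
v_1 = (-1, -1, 0)ᵀ
v_2 = (1, 0, 0)ᵀ

Let N = A − (-3)·I. We want v_2 with N^2 v_2 = 0 but N^1 v_2 ≠ 0; then v_{j-1} := N · v_j for j = 2, …, 2.

Pick v_2 = (1, 0, 0)ᵀ.
Then v_1 = N · v_2 = (-1, -1, 0)ᵀ.

Sanity check: (A − (-3)·I) v_1 = (0, 0, 0)ᵀ = 0. ✓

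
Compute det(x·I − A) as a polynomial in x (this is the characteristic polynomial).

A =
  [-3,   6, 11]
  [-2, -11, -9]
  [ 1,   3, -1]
x^3 + 15*x^2 + 75*x + 125

Expanding det(x·I − A) (e.g. by cofactor expansion or by noting that A is similar to its Jordan form J, which has the same characteristic polynomial as A) gives
  χ_A(x) = x^3 + 15*x^2 + 75*x + 125
which factors as (x + 5)^3. The eigenvalues (with algebraic multiplicities) are λ = -5 with multiplicity 3.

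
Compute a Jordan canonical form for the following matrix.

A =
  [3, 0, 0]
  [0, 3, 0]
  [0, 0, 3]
J_1(3) ⊕ J_1(3) ⊕ J_1(3)

The characteristic polynomial is
  det(x·I − A) = x^3 - 9*x^2 + 27*x - 27 = (x - 3)^3

Eigenvalues and multiplicities (the geometric multiplicity of λ is n − rank(A − λI), which equals the number of Jordan blocks for λ):
  λ = 3: algebraic multiplicity = 3, geometric multiplicity = 3

Determining the block sizes for each eigenvalue:
  λ = 3: gm = am = 3, so every block has size 1 → block sizes [1, 1, 1]

Assembling the blocks gives a Jordan form
J =
  [3, 0, 0]
  [0, 3, 0]
  [0, 0, 3]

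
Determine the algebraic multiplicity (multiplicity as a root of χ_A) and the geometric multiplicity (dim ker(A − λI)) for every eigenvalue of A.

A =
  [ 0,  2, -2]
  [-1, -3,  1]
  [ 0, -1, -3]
λ = -2: alg = 3, geom = 1

Step 1 — factor the characteristic polynomial to read off the algebraic multiplicities:
  χ_A(x) = (x + 2)^3

Step 2 — compute geometric multiplicities via the rank-nullity identity g(λ) = n − rank(A − λI):
  rank(A − (-2)·I) = 2, so dim ker(A − (-2)·I) = n − 2 = 1

Summary:
  λ = -2: algebraic multiplicity = 3, geometric multiplicity = 1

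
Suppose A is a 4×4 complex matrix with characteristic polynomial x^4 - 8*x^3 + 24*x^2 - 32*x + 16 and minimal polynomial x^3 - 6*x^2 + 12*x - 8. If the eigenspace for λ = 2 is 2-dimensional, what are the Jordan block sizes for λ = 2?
Block sizes for λ = 2: [3, 1]

Step 1 — from the characteristic polynomial, algebraic multiplicity of λ = 2 is 4. From dim ker(A − (2)·I) = 2, there are exactly 2 Jordan blocks for λ = 2.
Step 2 — from the minimal polynomial, the factor (x − 2)^3 tells us the largest block for λ = 2 has size 3.
Step 3 — with total size 4, 2 blocks, and largest block 3, the block sizes (in nonincreasing order) are [3, 1].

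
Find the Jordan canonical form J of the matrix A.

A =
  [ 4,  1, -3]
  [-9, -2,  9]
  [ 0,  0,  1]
J_2(1) ⊕ J_1(1)

The characteristic polynomial is
  det(x·I − A) = x^3 - 3*x^2 + 3*x - 1 = (x - 1)^3

Eigenvalues and multiplicities (the geometric multiplicity of λ is n − rank(A − λI), which equals the number of Jordan blocks for λ):
  λ = 1: algebraic multiplicity = 3, geometric multiplicity = 2

Determining the block sizes for each eigenvalue:
  λ = 1: 2 blocks summing to 3 forces exactly one block of size 2 and the rest size 1 → block sizes [2, 1]

Assembling the blocks gives a Jordan form
J =
  [1, 1, 0]
  [0, 1, 0]
  [0, 0, 1]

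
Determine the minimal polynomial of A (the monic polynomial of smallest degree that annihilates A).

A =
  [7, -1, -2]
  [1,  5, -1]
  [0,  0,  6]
x^3 - 18*x^2 + 108*x - 216

The characteristic polynomial is χ_A(x) = (x - 6)^3, so the eigenvalues are known. The minimal polynomial is
  m_A(x) = Π_λ (x − λ)^{k_λ}
where k_λ is the size of the *largest* Jordan block for λ (equivalently, the smallest k with (A − λI)^k v = 0 for every generalised eigenvector v of λ).

  λ = 6: largest Jordan block has size 3, contributing (x − 6)^3

So m_A(x) = (x - 6)^3 = x^3 - 18*x^2 + 108*x - 216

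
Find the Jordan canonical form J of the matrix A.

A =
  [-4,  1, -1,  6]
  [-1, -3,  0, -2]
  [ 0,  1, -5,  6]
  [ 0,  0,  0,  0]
J_3(-4) ⊕ J_1(0)

The characteristic polynomial is
  det(x·I − A) = x^4 + 12*x^3 + 48*x^2 + 64*x = x*(x + 4)^3

Eigenvalues and multiplicities (the geometric multiplicity of λ is n − rank(A − λI), which equals the number of Jordan blocks for λ):
  λ = -4: algebraic multiplicity = 3, geometric multiplicity = 1
  λ = 0: algebraic multiplicity = 1, geometric multiplicity = 1

Determining the block sizes for each eigenvalue:
  λ = -4: one block (gm = 1), so the single block has size am = 3 → block sizes [3]
  λ = 0: one block (gm = 1), so the single block has size am = 1 → block sizes [1]

Assembling the blocks gives a Jordan form
J =
  [-4,  1,  0, 0]
  [ 0, -4,  1, 0]
  [ 0,  0, -4, 0]
  [ 0,  0,  0, 0]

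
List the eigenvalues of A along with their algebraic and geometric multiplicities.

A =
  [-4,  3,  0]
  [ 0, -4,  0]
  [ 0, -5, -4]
λ = -4: alg = 3, geom = 2

Step 1 — factor the characteristic polynomial to read off the algebraic multiplicities:
  χ_A(x) = (x + 4)^3

Step 2 — compute geometric multiplicities via the rank-nullity identity g(λ) = n − rank(A − λI):
  rank(A − (-4)·I) = 1, so dim ker(A − (-4)·I) = n − 1 = 2

Summary:
  λ = -4: algebraic multiplicity = 3, geometric multiplicity = 2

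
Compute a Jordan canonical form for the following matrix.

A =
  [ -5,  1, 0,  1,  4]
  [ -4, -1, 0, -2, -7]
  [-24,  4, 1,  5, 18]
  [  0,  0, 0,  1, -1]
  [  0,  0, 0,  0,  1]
J_2(-3) ⊕ J_3(1)

The characteristic polynomial is
  det(x·I − A) = x^5 + 3*x^4 - 6*x^3 - 10*x^2 + 21*x - 9 = (x - 1)^3*(x + 3)^2

Eigenvalues and multiplicities (the geometric multiplicity of λ is n − rank(A − λI), which equals the number of Jordan blocks for λ):
  λ = -3: algebraic multiplicity = 2, geometric multiplicity = 1
  λ = 1: algebraic multiplicity = 3, geometric multiplicity = 1

Determining the block sizes for each eigenvalue:
  λ = -3: one block (gm = 1), so the single block has size am = 2 → block sizes [2]
  λ = 1: one block (gm = 1), so the single block has size am = 3 → block sizes [3]

Assembling the blocks gives a Jordan form
J =
  [-3,  1, 0, 0, 0]
  [ 0, -3, 0, 0, 0]
  [ 0,  0, 1, 1, 0]
  [ 0,  0, 0, 1, 1]
  [ 0,  0, 0, 0, 1]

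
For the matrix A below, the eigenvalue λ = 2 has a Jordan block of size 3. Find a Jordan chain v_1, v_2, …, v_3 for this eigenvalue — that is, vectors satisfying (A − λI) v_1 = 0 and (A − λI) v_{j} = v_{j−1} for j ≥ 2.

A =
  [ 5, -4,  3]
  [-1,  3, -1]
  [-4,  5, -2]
A Jordan chain for λ = 2 of length 3:
v_1 = (1, 0, -1)ᵀ
v_2 = (3, -1, -4)ᵀ
v_3 = (1, 0, 0)ᵀ

Let N = A − (2)·I. We want v_3 with N^3 v_3 = 0 but N^2 v_3 ≠ 0; then v_{j-1} := N · v_j for j = 3, …, 2.

Pick v_3 = (1, 0, 0)ᵀ.
Then v_2 = N · v_3 = (3, -1, -4)ᵀ.
Then v_1 = N · v_2 = (1, 0, -1)ᵀ.

Sanity check: (A − (2)·I) v_1 = (0, 0, 0)ᵀ = 0. ✓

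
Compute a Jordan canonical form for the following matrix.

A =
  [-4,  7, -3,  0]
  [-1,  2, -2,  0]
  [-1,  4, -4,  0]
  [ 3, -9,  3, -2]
J_3(-2) ⊕ J_1(-2)

The characteristic polynomial is
  det(x·I − A) = x^4 + 8*x^3 + 24*x^2 + 32*x + 16 = (x + 2)^4

Eigenvalues and multiplicities (the geometric multiplicity of λ is n − rank(A − λI), which equals the number of Jordan blocks for λ):
  λ = -2: algebraic multiplicity = 4, geometric multiplicity = 2

Determining the block sizes for each eigenvalue:
  λ = -2: with am = 4 and gm = 2, the partition is not yet determined (e.g. several partitions of 4 into 2 parts exist). Let N = A − (-2)·I. Computing rank(N^1) = 2, rank(N^2) = 1, rank(N^3) = 0; the number of blocks of size ≥ j is rank(N^{j−1}) − rank(N^j), giving [2, 1, 1]. So we have 1 block(s) of size 3, 1 block(s) of size 1 → block sizes [3, 1]

Assembling the blocks gives a Jordan form
J =
  [-2,  1,  0,  0]
  [ 0, -2,  1,  0]
  [ 0,  0, -2,  0]
  [ 0,  0,  0, -2]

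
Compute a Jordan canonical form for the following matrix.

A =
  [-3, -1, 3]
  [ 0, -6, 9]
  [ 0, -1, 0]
J_2(-3) ⊕ J_1(-3)

The characteristic polynomial is
  det(x·I − A) = x^3 + 9*x^2 + 27*x + 27 = (x + 3)^3

Eigenvalues and multiplicities (the geometric multiplicity of λ is n − rank(A − λI), which equals the number of Jordan blocks for λ):
  λ = -3: algebraic multiplicity = 3, geometric multiplicity = 2

Determining the block sizes for each eigenvalue:
  λ = -3: 2 blocks summing to 3 forces exactly one block of size 2 and the rest size 1 → block sizes [2, 1]

Assembling the blocks gives a Jordan form
J =
  [-3,  1,  0]
  [ 0, -3,  0]
  [ 0,  0, -3]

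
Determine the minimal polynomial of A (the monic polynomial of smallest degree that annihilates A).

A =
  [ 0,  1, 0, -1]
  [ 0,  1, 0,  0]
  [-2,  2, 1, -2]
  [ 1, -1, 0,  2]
x^2 - 2*x + 1

The characteristic polynomial is χ_A(x) = (x - 1)^4, so the eigenvalues are known. The minimal polynomial is
  m_A(x) = Π_λ (x − λ)^{k_λ}
where k_λ is the size of the *largest* Jordan block for λ (equivalently, the smallest k with (A − λI)^k v = 0 for every generalised eigenvector v of λ).

  λ = 1: largest Jordan block has size 2, contributing (x − 1)^2

So m_A(x) = (x - 1)^2 = x^2 - 2*x + 1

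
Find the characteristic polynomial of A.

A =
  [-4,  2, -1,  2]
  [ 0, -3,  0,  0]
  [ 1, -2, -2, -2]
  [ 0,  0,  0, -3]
x^4 + 12*x^3 + 54*x^2 + 108*x + 81

Expanding det(x·I − A) (e.g. by cofactor expansion or by noting that A is similar to its Jordan form J, which has the same characteristic polynomial as A) gives
  χ_A(x) = x^4 + 12*x^3 + 54*x^2 + 108*x + 81
which factors as (x + 3)^4. The eigenvalues (with algebraic multiplicities) are λ = -3 with multiplicity 4.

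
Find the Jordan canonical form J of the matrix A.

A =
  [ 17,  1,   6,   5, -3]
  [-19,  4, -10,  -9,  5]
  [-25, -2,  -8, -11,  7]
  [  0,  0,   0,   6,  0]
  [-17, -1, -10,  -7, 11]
J_3(6) ⊕ J_1(6) ⊕ J_1(6)

The characteristic polynomial is
  det(x·I − A) = x^5 - 30*x^4 + 360*x^3 - 2160*x^2 + 6480*x - 7776 = (x - 6)^5

Eigenvalues and multiplicities (the geometric multiplicity of λ is n − rank(A − λI), which equals the number of Jordan blocks for λ):
  λ = 6: algebraic multiplicity = 5, geometric multiplicity = 3

Determining the block sizes for each eigenvalue:
  λ = 6: with am = 5 and gm = 3, the partition is not yet determined (e.g. several partitions of 5 into 3 parts exist). Let N = A − (6)·I. Computing rank(N^1) = 2, rank(N^2) = 1, rank(N^3) = 0; the number of blocks of size ≥ j is rank(N^{j−1}) − rank(N^j), giving [3, 1, 1]. So we have 1 block(s) of size 3, 2 block(s) of size 1 → block sizes [3, 1, 1]

Assembling the blocks gives a Jordan form
J =
  [6, 1, 0, 0, 0]
  [0, 6, 1, 0, 0]
  [0, 0, 6, 0, 0]
  [0, 0, 0, 6, 0]
  [0, 0, 0, 0, 6]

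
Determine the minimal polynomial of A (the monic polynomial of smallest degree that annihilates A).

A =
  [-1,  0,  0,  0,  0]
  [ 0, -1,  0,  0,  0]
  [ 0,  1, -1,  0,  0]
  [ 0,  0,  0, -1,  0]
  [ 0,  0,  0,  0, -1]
x^2 + 2*x + 1

The characteristic polynomial is χ_A(x) = (x + 1)^5, so the eigenvalues are known. The minimal polynomial is
  m_A(x) = Π_λ (x − λ)^{k_λ}
where k_λ is the size of the *largest* Jordan block for λ (equivalently, the smallest k with (A − λI)^k v = 0 for every generalised eigenvector v of λ).

  λ = -1: largest Jordan block has size 2, contributing (x + 1)^2

So m_A(x) = (x + 1)^2 = x^2 + 2*x + 1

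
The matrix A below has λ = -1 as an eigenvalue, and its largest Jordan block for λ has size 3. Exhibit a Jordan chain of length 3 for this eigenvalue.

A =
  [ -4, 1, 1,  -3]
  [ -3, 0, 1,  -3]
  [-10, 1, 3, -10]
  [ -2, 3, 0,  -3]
A Jordan chain for λ = -1 of length 3:
v_1 = (2, 2, 7, 1)ᵀ
v_2 = (-3, -3, -10, -2)ᵀ
v_3 = (1, 0, 0, 0)ᵀ

Let N = A − (-1)·I. We want v_3 with N^3 v_3 = 0 but N^2 v_3 ≠ 0; then v_{j-1} := N · v_j for j = 3, …, 2.

Pick v_3 = (1, 0, 0, 0)ᵀ.
Then v_2 = N · v_3 = (-3, -3, -10, -2)ᵀ.
Then v_1 = N · v_2 = (2, 2, 7, 1)ᵀ.

Sanity check: (A − (-1)·I) v_1 = (0, 0, 0, 0)ᵀ = 0. ✓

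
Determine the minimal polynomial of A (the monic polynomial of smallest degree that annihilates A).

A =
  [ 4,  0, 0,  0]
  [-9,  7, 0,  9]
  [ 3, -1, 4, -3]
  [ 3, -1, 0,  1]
x^2 - 8*x + 16

The characteristic polynomial is χ_A(x) = (x - 4)^4, so the eigenvalues are known. The minimal polynomial is
  m_A(x) = Π_λ (x − λ)^{k_λ}
where k_λ is the size of the *largest* Jordan block for λ (equivalently, the smallest k with (A − λI)^k v = 0 for every generalised eigenvector v of λ).

  λ = 4: largest Jordan block has size 2, contributing (x − 4)^2

So m_A(x) = (x - 4)^2 = x^2 - 8*x + 16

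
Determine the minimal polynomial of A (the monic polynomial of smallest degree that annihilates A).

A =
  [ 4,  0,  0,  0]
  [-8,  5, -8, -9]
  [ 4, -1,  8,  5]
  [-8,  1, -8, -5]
x^3 - 8*x^2 + 16*x

The characteristic polynomial is χ_A(x) = x*(x - 4)^3, so the eigenvalues are known. The minimal polynomial is
  m_A(x) = Π_λ (x − λ)^{k_λ}
where k_λ is the size of the *largest* Jordan block for λ (equivalently, the smallest k with (A − λI)^k v = 0 for every generalised eigenvector v of λ).

  λ = 0: largest Jordan block has size 1, contributing (x − 0)
  λ = 4: largest Jordan block has size 2, contributing (x − 4)^2

So m_A(x) = x*(x - 4)^2 = x^3 - 8*x^2 + 16*x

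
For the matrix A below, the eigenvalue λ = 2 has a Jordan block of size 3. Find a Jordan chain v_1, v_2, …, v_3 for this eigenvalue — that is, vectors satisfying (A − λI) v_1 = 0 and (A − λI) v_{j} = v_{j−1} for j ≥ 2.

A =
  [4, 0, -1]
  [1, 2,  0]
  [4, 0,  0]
A Jordan chain for λ = 2 of length 3:
v_1 = (0, 2, 0)ᵀ
v_2 = (2, 1, 4)ᵀ
v_3 = (1, 0, 0)ᵀ

Let N = A − (2)·I. We want v_3 with N^3 v_3 = 0 but N^2 v_3 ≠ 0; then v_{j-1} := N · v_j for j = 3, …, 2.

Pick v_3 = (1, 0, 0)ᵀ.
Then v_2 = N · v_3 = (2, 1, 4)ᵀ.
Then v_1 = N · v_2 = (0, 2, 0)ᵀ.

Sanity check: (A − (2)·I) v_1 = (0, 0, 0)ᵀ = 0. ✓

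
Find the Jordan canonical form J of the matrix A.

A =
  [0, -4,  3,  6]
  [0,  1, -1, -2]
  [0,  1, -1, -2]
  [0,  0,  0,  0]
J_3(0) ⊕ J_1(0)

The characteristic polynomial is
  det(x·I − A) = x^4

Eigenvalues and multiplicities (the geometric multiplicity of λ is n − rank(A − λI), which equals the number of Jordan blocks for λ):
  λ = 0: algebraic multiplicity = 4, geometric multiplicity = 2

Determining the block sizes for each eigenvalue:
  λ = 0: with am = 4 and gm = 2, the partition is not yet determined (e.g. several partitions of 4 into 2 parts exist). Let N = A − (0)·I. Computing rank(N^1) = 2, rank(N^2) = 1, rank(N^3) = 0; the number of blocks of size ≥ j is rank(N^{j−1}) − rank(N^j), giving [2, 1, 1]. So we have 1 block(s) of size 3, 1 block(s) of size 1 → block sizes [3, 1]

Assembling the blocks gives a Jordan form
J =
  [0, 1, 0, 0]
  [0, 0, 1, 0]
  [0, 0, 0, 0]
  [0, 0, 0, 0]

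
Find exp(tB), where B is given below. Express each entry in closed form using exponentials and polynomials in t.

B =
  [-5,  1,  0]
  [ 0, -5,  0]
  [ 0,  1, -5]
e^{tB} =
  [exp(-5*t), t*exp(-5*t), 0]
  [0, exp(-5*t), 0]
  [0, t*exp(-5*t), exp(-5*t)]

Strategy: write B = P · J · P⁻¹ where J is a Jordan canonical form, so e^{tB} = P · e^{tJ} · P⁻¹, and e^{tJ} can be computed block-by-block.

B has Jordan form
J =
  [-5,  1,  0]
  [ 0, -5,  0]
  [ 0,  0, -5]
(up to reordering of blocks).

Per-block formulas:
  For a 2×2 Jordan block J_2(-5): exp(t · J_2(-5)) = e^(-5t)·(I + t·N), where N is the 2×2 nilpotent shift.
  For a 1×1 block at λ = -5: exp(t · [-5]) = [e^(-5t)].

After assembling e^{tJ} and conjugating by P, we get:

e^{tB} =
  [exp(-5*t), t*exp(-5*t), 0]
  [0, exp(-5*t), 0]
  [0, t*exp(-5*t), exp(-5*t)]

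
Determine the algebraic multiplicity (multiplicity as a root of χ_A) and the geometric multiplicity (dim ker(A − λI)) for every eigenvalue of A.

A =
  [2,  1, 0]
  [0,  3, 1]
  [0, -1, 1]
λ = 2: alg = 3, geom = 1

Step 1 — factor the characteristic polynomial to read off the algebraic multiplicities:
  χ_A(x) = (x - 2)^3

Step 2 — compute geometric multiplicities via the rank-nullity identity g(λ) = n − rank(A − λI):
  rank(A − (2)·I) = 2, so dim ker(A − (2)·I) = n − 2 = 1

Summary:
  λ = 2: algebraic multiplicity = 3, geometric multiplicity = 1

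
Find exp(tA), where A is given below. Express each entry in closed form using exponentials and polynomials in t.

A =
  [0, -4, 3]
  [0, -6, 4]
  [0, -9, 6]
e^{tA} =
  [1, -3*t^2/2 - 4*t, t^2 + 3*t]
  [0, 1 - 6*t, 4*t]
  [0, -9*t, 6*t + 1]

Strategy: write A = P · J · P⁻¹ where J is a Jordan canonical form, so e^{tA} = P · e^{tJ} · P⁻¹, and e^{tJ} can be computed block-by-block.

A has Jordan form
J =
  [0, 1, 0]
  [0, 0, 1]
  [0, 0, 0]
(up to reordering of blocks).

Per-block formulas:
  For a 3×3 Jordan block J_3(0): exp(t · J_3(0)) = e^(0t)·(I + t·N + (t^2/2)·N^2), where N is the 3×3 nilpotent shift.

After assembling e^{tJ} and conjugating by P, we get:

e^{tA} =
  [1, -3*t^2/2 - 4*t, t^2 + 3*t]
  [0, 1 - 6*t, 4*t]
  [0, -9*t, 6*t + 1]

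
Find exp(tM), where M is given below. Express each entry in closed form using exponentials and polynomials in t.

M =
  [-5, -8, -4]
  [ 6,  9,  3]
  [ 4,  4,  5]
e^{tM} =
  [-8*t*exp(3*t) + exp(3*t), -8*t*exp(3*t), -4*t*exp(3*t)]
  [6*t*exp(3*t), 6*t*exp(3*t) + exp(3*t), 3*t*exp(3*t)]
  [4*t*exp(3*t), 4*t*exp(3*t), 2*t*exp(3*t) + exp(3*t)]

Strategy: write M = P · J · P⁻¹ where J is a Jordan canonical form, so e^{tM} = P · e^{tJ} · P⁻¹, and e^{tJ} can be computed block-by-block.

M has Jordan form
J =
  [3, 1, 0]
  [0, 3, 0]
  [0, 0, 3]
(up to reordering of blocks).

Per-block formulas:
  For a 1×1 block at λ = 3: exp(t · [3]) = [e^(3t)].
  For a 2×2 Jordan block J_2(3): exp(t · J_2(3)) = e^(3t)·(I + t·N), where N is the 2×2 nilpotent shift.

After assembling e^{tJ} and conjugating by P, we get:

e^{tM} =
  [-8*t*exp(3*t) + exp(3*t), -8*t*exp(3*t), -4*t*exp(3*t)]
  [6*t*exp(3*t), 6*t*exp(3*t) + exp(3*t), 3*t*exp(3*t)]
  [4*t*exp(3*t), 4*t*exp(3*t), 2*t*exp(3*t) + exp(3*t)]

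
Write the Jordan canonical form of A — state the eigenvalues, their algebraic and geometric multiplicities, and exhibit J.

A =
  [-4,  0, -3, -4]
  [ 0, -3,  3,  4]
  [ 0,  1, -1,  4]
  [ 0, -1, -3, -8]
J_3(-4) ⊕ J_1(-4)

The characteristic polynomial is
  det(x·I − A) = x^4 + 16*x^3 + 96*x^2 + 256*x + 256 = (x + 4)^4

Eigenvalues and multiplicities (the geometric multiplicity of λ is n − rank(A − λI), which equals the number of Jordan blocks for λ):
  λ = -4: algebraic multiplicity = 4, geometric multiplicity = 2

Determining the block sizes for each eigenvalue:
  λ = -4: with am = 4 and gm = 2, the partition is not yet determined (e.g. several partitions of 4 into 2 parts exist). Let N = A − (-4)·I. Computing rank(N^1) = 2, rank(N^2) = 1, rank(N^3) = 0; the number of blocks of size ≥ j is rank(N^{j−1}) − rank(N^j), giving [2, 1, 1]. So we have 1 block(s) of size 3, 1 block(s) of size 1 → block sizes [3, 1]

Assembling the blocks gives a Jordan form
J =
  [-4,  1,  0,  0]
  [ 0, -4,  1,  0]
  [ 0,  0, -4,  0]
  [ 0,  0,  0, -4]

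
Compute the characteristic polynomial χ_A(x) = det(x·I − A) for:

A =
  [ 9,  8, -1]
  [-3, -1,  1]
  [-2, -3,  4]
x^3 - 12*x^2 + 48*x - 64

Expanding det(x·I − A) (e.g. by cofactor expansion or by noting that A is similar to its Jordan form J, which has the same characteristic polynomial as A) gives
  χ_A(x) = x^3 - 12*x^2 + 48*x - 64
which factors as (x - 4)^3. The eigenvalues (with algebraic multiplicities) are λ = 4 with multiplicity 3.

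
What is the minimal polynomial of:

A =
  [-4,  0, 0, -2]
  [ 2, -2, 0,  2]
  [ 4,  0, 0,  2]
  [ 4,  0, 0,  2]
x^2 + 2*x

The characteristic polynomial is χ_A(x) = x^2*(x + 2)^2, so the eigenvalues are known. The minimal polynomial is
  m_A(x) = Π_λ (x − λ)^{k_λ}
where k_λ is the size of the *largest* Jordan block for λ (equivalently, the smallest k with (A − λI)^k v = 0 for every generalised eigenvector v of λ).

  λ = -2: largest Jordan block has size 1, contributing (x + 2)
  λ = 0: largest Jordan block has size 1, contributing (x − 0)

So m_A(x) = x*(x + 2) = x^2 + 2*x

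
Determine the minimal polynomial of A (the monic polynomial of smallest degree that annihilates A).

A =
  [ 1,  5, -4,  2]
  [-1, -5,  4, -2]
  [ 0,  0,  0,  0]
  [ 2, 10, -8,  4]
x^2

The characteristic polynomial is χ_A(x) = x^4, so the eigenvalues are known. The minimal polynomial is
  m_A(x) = Π_λ (x − λ)^{k_λ}
where k_λ is the size of the *largest* Jordan block for λ (equivalently, the smallest k with (A − λI)^k v = 0 for every generalised eigenvector v of λ).

  λ = 0: largest Jordan block has size 2, contributing (x − 0)^2

So m_A(x) = x^2 = x^2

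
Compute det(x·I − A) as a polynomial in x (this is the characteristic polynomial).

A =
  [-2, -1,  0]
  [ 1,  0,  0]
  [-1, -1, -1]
x^3 + 3*x^2 + 3*x + 1

Expanding det(x·I − A) (e.g. by cofactor expansion or by noting that A is similar to its Jordan form J, which has the same characteristic polynomial as A) gives
  χ_A(x) = x^3 + 3*x^2 + 3*x + 1
which factors as (x + 1)^3. The eigenvalues (with algebraic multiplicities) are λ = -1 with multiplicity 3.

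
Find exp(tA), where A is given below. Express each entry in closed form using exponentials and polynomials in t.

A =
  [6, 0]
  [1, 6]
e^{tA} =
  [exp(6*t), 0]
  [t*exp(6*t), exp(6*t)]

Strategy: write A = P · J · P⁻¹ where J is a Jordan canonical form, so e^{tA} = P · e^{tJ} · P⁻¹, and e^{tJ} can be computed block-by-block.

A has Jordan form
J =
  [6, 1]
  [0, 6]
(up to reordering of blocks).

Per-block formulas:
  For a 2×2 Jordan block J_2(6): exp(t · J_2(6)) = e^(6t)·(I + t·N), where N is the 2×2 nilpotent shift.

After assembling e^{tJ} and conjugating by P, we get:

e^{tA} =
  [exp(6*t), 0]
  [t*exp(6*t), exp(6*t)]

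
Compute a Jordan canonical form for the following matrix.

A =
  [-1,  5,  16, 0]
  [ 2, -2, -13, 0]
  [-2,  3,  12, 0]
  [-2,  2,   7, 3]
J_3(3) ⊕ J_1(3)

The characteristic polynomial is
  det(x·I − A) = x^4 - 12*x^3 + 54*x^2 - 108*x + 81 = (x - 3)^4

Eigenvalues and multiplicities (the geometric multiplicity of λ is n − rank(A − λI), which equals the number of Jordan blocks for λ):
  λ = 3: algebraic multiplicity = 4, geometric multiplicity = 2

Determining the block sizes for each eigenvalue:
  λ = 3: with am = 4 and gm = 2, the partition is not yet determined (e.g. several partitions of 4 into 2 parts exist). Let N = A − (3)·I. Computing rank(N^1) = 2, rank(N^2) = 1, rank(N^3) = 0; the number of blocks of size ≥ j is rank(N^{j−1}) − rank(N^j), giving [2, 1, 1]. So we have 1 block(s) of size 3, 1 block(s) of size 1 → block sizes [3, 1]

Assembling the blocks gives a Jordan form
J =
  [3, 1, 0, 0]
  [0, 3, 1, 0]
  [0, 0, 3, 0]
  [0, 0, 0, 3]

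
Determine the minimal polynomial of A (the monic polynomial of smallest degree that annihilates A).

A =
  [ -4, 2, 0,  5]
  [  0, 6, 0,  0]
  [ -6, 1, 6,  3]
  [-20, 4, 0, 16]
x^2 - 12*x + 36

The characteristic polynomial is χ_A(x) = (x - 6)^4, so the eigenvalues are known. The minimal polynomial is
  m_A(x) = Π_λ (x − λ)^{k_λ}
where k_λ is the size of the *largest* Jordan block for λ (equivalently, the smallest k with (A − λI)^k v = 0 for every generalised eigenvector v of λ).

  λ = 6: largest Jordan block has size 2, contributing (x − 6)^2

So m_A(x) = (x - 6)^2 = x^2 - 12*x + 36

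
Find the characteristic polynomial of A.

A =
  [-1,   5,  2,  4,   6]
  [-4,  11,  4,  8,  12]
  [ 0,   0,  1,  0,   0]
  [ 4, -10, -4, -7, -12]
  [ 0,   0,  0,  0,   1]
x^5 - 5*x^4 + 10*x^3 - 10*x^2 + 5*x - 1

Expanding det(x·I − A) (e.g. by cofactor expansion or by noting that A is similar to its Jordan form J, which has the same characteristic polynomial as A) gives
  χ_A(x) = x^5 - 5*x^4 + 10*x^3 - 10*x^2 + 5*x - 1
which factors as (x - 1)^5. The eigenvalues (with algebraic multiplicities) are λ = 1 with multiplicity 5.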